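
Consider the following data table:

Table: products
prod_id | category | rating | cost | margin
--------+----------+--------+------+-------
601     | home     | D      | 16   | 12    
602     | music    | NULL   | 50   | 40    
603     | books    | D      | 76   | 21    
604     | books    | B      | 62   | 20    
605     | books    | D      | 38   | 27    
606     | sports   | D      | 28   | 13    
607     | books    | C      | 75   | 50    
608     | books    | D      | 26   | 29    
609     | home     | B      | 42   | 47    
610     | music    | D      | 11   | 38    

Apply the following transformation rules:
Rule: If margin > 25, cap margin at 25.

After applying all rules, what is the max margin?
25

Step 1: Original maximum margin = 50
Step 2: Apply cap at 25
Step 3: 6 records had margin > 25 and were capped
Step 4: Maximum after transformation = 25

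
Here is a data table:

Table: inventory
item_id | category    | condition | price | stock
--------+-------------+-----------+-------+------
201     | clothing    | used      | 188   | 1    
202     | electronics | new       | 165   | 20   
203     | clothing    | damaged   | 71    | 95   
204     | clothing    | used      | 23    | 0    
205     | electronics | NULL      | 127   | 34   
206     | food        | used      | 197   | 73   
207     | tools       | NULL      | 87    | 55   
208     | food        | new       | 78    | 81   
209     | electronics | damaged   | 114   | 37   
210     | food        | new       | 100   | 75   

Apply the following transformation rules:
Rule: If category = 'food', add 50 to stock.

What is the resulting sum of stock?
621

Step 1: Count records where category = 'food': 3
Step 2: Total bonus added: 3 × 50 = 150
Step 3: Original sum of stock: 471
Step 4: Final sum = 471 + 150 = 621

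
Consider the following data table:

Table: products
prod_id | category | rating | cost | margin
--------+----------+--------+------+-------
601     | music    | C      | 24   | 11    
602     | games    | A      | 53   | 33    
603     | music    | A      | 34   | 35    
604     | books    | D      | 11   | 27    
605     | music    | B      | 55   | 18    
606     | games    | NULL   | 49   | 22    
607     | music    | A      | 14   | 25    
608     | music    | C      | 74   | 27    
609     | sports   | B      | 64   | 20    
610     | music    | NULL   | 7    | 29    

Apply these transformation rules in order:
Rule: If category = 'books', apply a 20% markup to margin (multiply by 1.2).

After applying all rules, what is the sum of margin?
252.4

Step 1: Records with category = 'books' have total margin = 27
Step 2: Apply multiplier: 27 × 1.2 = 32.4
Step 3: Other records total: 220
Step 4: Final sum = 32.4 + 220 = 252.4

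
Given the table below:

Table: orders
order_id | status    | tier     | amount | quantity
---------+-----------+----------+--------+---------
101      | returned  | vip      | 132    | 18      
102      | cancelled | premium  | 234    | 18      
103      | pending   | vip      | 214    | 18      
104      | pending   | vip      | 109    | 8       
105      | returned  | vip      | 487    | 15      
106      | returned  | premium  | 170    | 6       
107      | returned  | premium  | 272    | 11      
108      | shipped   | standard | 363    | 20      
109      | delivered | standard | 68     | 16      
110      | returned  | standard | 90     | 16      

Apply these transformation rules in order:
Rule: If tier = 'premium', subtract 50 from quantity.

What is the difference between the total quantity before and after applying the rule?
150

Step 1: Original sum of quantity = 146
Step 2: 3 records have tier = 'premium'
Step 3: Each affected record changes by -50
Step 4: Total change = 3 × -50 = -150
Step 5: New sum = 146 + -150 = -4
Step 6: Difference = |-4 - 146| = 150
        (Sum decreased by 150)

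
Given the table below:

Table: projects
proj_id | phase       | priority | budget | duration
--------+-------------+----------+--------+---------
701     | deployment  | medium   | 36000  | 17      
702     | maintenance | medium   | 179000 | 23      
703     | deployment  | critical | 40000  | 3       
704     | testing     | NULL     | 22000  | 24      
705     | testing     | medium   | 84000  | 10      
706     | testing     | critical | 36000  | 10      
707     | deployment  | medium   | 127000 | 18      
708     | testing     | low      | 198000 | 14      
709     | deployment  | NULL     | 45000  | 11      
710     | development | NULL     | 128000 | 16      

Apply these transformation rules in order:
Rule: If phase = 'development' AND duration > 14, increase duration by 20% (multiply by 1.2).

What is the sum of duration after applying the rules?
149.2

Step 1: Find records where phase = 'development' AND duration > 14
Step 2: 1 records match, summing to 16
Step 3: After multiplier: 16 × 1.2 = 19.2
Step 4: Unaffected records sum: 130
Step 5: Final sum = 19.2 + 130 = 149.2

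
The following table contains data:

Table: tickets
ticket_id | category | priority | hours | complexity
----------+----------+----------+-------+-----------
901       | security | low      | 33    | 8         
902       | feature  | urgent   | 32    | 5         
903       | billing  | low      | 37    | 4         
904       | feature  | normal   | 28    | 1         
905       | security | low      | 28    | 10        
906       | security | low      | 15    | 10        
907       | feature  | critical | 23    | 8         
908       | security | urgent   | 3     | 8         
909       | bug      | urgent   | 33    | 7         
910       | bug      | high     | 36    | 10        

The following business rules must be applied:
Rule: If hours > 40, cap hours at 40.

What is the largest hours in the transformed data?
37

Step 1: Original maximum hours = 37
Step 2: Check cap of 40 against maximum
Step 3: No records exceed the cap (max 37 <= cap 40), so no capping applies
Step 4: Maximum after transformation = 37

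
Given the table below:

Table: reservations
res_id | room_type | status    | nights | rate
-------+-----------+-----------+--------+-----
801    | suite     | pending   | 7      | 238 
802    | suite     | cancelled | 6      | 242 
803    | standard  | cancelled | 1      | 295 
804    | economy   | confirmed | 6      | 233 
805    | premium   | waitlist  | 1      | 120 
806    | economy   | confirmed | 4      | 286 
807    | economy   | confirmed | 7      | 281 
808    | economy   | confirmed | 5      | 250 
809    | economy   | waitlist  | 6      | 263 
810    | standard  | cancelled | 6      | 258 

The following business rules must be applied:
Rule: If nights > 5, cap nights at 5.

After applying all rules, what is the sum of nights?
41

Step 1: 6 records have nights > 5
Step 2: These records originally summed to 38
Step 3: After capping: 6 × 5 = 30
Step 4: Unaffected records sum: 11
Step 5: Final sum = 30 + 11 = 41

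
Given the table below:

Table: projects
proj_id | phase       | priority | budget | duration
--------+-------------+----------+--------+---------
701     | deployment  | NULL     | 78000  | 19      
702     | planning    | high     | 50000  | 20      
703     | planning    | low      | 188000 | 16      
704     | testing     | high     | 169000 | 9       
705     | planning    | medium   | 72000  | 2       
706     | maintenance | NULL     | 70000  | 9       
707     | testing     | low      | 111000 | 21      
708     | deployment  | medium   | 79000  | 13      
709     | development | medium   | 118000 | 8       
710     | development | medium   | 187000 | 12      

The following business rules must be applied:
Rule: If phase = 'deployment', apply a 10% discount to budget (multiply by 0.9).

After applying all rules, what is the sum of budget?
1106300.0

Step 1: Records with phase = 'deployment' have total budget = 157000
Step 2: Apply multiplier: 157000 × 0.9 = 141300.0
Step 3: Other records total: 965000
Step 4: Final sum = 141300.0 + 965000 = 1106300.0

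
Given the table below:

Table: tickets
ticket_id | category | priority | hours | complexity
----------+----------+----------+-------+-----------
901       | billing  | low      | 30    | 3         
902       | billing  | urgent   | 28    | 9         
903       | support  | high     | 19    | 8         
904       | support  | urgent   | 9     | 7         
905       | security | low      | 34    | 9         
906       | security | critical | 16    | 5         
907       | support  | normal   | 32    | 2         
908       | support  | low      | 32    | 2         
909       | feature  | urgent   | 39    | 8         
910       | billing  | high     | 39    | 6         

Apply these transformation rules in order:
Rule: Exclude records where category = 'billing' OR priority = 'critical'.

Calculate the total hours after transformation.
165

Step 1: Find records where category = 'billing' OR priority = 'critical'
Step 2: 4 records match, summing to 113
Step 3: Original sum: 278
Step 4: Remaining sum = 278 - 113 = 165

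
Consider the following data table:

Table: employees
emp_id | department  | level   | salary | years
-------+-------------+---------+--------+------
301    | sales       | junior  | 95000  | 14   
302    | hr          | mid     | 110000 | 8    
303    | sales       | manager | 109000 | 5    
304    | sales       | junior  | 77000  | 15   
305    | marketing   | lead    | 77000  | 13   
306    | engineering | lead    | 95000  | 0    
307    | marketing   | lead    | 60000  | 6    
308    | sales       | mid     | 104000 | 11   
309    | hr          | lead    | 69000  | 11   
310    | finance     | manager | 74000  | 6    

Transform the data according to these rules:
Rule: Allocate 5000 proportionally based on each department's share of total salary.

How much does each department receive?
engineering: 545.98, finance: 425.29, hr: 1028.74, marketing: 787.36, sales: 2212.64

Step 1: Calculate total salary = 870000
Step 2: Calculate each department's proportion:
  engineering: 95000/870000 = 10.92% → 545.98
  finance: 74000/870000 = 8.51% → 425.29
  hr: 179000/870000 = 20.57% → 1028.74
  marketing: 137000/870000 = 15.75% → 787.36
  sales: 385000/870000 = 44.25% → 2212.64
Step 3: Verify: sum of allocations ≈ 5000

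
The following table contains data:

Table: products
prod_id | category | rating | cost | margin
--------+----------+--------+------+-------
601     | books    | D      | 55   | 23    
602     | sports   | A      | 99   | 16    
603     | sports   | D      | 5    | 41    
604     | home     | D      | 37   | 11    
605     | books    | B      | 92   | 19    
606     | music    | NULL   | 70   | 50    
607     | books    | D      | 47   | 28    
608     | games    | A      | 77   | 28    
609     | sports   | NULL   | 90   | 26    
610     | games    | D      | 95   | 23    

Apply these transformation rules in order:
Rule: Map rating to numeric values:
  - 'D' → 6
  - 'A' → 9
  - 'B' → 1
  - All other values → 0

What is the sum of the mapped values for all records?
49

Step 1: Apply mapping to each record
Step 2: Count by status:
  'D': 5 records × 6 = 30
  'A': 2 records × 9 = 18
  'B': 1 records × 1 = 1
Step 3: Sum all mapped values = 49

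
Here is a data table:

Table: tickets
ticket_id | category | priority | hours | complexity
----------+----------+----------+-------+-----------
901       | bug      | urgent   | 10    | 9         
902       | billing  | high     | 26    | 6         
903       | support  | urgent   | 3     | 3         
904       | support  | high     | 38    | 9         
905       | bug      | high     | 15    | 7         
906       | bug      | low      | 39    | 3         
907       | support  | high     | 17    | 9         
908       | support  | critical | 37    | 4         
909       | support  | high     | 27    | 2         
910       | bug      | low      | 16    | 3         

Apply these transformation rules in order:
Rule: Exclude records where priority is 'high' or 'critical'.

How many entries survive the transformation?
4

Step 1: Count records to exclude
  - 5 (high) + 1 (critical) = 6 records
Step 2: Total records: 10
Step 3: Remaining = 10 - 6 = 4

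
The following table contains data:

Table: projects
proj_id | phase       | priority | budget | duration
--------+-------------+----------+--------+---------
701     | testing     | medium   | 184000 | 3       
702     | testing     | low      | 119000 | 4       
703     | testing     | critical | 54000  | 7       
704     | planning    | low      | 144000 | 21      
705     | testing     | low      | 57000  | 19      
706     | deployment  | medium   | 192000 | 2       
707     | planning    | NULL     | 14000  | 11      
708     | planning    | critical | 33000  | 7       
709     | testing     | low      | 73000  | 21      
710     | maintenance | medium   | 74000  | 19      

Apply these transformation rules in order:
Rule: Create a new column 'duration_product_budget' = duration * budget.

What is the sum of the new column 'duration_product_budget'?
9221000

Step 1: For each record, compute duration * budget
Example calculations:
  3 * 184000 = 552000
  4 * 119000 = 476000
  7 * 54000 = 378000
  ...
Step 2: Sum all derived values
Step 3: Total = 9221000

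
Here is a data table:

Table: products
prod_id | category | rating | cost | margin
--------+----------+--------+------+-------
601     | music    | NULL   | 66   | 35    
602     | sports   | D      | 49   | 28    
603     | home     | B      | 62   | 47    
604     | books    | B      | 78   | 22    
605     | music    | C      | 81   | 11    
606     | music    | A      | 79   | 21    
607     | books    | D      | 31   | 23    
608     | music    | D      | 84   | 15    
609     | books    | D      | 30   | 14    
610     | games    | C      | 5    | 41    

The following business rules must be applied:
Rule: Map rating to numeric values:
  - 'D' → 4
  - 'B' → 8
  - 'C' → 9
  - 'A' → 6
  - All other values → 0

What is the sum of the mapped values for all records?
56

Step 1: Apply mapping to each record
Step 2: Count by status:
  'D': 4 records × 4 = 16
  'B': 2 records × 8 = 16
  'C': 2 records × 9 = 18
  'A': 1 records × 6 = 6
Step 3: Sum all mapped values = 56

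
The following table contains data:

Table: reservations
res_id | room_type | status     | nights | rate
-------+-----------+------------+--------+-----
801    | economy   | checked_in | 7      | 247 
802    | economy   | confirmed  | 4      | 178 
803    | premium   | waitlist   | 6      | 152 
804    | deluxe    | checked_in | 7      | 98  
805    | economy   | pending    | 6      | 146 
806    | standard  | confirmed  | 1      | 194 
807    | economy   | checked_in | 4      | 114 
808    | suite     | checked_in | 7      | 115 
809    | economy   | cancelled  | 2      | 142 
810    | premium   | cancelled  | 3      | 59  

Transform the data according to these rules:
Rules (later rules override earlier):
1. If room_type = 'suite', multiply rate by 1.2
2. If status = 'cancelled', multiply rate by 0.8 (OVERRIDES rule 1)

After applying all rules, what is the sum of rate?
1427.8

Step 1: Rule 2 takes priority for records with status = 'cancelled'
  - 2 records: 201 × 0.8 = 160.8
Step 2: Rule 1 applies to remaining records with room_type = 'suite'
  - 1 records: 115 × 1.2 = 138.0
Step 3: Other records unchanged: 1129
Step 4: Final sum = 160.8 + 138.0 + 1129 = 1427.8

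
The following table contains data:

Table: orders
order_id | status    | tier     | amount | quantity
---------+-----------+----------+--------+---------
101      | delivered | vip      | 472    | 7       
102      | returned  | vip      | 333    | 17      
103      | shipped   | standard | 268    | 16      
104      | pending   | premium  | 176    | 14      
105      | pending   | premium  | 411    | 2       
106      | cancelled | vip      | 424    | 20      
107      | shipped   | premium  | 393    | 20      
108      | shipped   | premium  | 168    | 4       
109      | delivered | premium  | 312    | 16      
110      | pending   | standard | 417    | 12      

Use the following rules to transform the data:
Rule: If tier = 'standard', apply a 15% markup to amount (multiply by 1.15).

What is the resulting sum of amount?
3476.75

Step 1: Records with tier = 'standard' have total amount = 685
Step 2: Apply multiplier: 685 × 1.15 = 787.75
Step 3: Other records total: 2689
Step 4: Final sum = 787.75 + 2689 = 3476.75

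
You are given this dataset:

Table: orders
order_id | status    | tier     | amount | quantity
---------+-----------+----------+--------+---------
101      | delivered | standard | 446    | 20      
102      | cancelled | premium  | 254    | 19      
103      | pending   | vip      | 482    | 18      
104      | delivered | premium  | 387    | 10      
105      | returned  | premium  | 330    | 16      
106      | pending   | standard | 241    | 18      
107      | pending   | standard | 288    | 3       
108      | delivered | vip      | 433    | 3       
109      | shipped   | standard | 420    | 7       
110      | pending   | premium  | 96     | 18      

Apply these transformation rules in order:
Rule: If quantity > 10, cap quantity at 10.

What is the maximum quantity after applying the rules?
10

Step 1: Original maximum quantity = 20
Step 2: Apply cap at 10
Step 3: 6 records had quantity > 10 and were capped
Step 4: Maximum after transformation = 10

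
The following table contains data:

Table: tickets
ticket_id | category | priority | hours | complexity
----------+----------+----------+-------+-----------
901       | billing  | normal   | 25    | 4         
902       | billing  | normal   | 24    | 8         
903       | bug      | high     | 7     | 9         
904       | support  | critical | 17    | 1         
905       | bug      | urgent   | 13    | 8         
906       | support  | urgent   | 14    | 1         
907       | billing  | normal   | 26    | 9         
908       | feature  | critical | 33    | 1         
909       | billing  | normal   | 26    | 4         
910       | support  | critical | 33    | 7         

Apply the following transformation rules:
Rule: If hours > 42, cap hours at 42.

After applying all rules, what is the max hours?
33

Step 1: Original maximum hours = 33
Step 2: Check cap of 42 against maximum
Step 3: No records exceed the cap (max 33 <= cap 42), so no capping applies
Step 4: Maximum after transformation = 33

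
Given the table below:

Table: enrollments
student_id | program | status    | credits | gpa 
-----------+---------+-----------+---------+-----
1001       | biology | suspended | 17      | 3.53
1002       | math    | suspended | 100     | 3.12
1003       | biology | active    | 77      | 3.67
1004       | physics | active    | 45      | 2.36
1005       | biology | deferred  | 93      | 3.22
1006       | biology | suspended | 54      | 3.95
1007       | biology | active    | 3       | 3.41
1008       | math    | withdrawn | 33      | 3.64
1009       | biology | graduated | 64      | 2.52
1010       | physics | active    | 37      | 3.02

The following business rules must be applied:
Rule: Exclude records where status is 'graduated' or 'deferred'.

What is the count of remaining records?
8

Step 1: Count records to exclude
  - 1 (graduated) + 1 (deferred) = 2 records
Step 2: Total records: 10
Step 3: Remaining = 10 - 2 = 8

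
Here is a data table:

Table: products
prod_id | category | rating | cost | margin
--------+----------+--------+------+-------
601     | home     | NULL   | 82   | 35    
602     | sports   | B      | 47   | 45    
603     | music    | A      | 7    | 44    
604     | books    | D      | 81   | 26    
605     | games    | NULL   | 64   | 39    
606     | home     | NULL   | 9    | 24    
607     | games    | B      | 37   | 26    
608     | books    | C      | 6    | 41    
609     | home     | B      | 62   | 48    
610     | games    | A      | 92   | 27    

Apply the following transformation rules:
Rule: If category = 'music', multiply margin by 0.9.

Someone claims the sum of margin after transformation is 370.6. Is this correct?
No, the correct result is 350.6.

Step 1: Calculate the correct sum after transformation
Step 2: Apply multiplier 0.9 to records where category = 'music'
Step 3: Correct result = 350.6
Step 4: Claimed result = 370.6
Step 5: 350.6 ≠ 370.6
Conclusion: The claimed result is incorrect. The correct answer is 350.6.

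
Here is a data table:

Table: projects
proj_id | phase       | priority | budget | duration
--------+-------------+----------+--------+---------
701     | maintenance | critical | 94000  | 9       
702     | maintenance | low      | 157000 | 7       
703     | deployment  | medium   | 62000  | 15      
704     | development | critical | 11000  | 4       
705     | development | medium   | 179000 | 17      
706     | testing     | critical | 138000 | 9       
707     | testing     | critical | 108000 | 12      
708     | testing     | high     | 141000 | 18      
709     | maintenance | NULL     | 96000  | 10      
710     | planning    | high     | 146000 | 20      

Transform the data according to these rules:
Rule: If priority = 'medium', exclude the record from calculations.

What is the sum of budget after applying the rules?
891000

Step 1: Identify records where priority = 'medium'
Step 2: The excluded records sum to 241000
Step 3: Original total budget = 1132000
Step 4: Remaining total = 1132000 - 241000 = 891000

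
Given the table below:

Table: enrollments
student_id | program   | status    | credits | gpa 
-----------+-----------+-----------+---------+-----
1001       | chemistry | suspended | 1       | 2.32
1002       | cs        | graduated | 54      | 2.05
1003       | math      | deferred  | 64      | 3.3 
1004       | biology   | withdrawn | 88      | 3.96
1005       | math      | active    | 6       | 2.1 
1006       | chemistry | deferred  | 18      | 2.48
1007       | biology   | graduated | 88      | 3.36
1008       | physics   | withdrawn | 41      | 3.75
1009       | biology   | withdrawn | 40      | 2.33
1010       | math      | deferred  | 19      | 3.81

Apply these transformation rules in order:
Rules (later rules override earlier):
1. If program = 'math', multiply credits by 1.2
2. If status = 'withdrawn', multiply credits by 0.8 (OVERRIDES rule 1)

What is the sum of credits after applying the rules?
403.0

Step 1: Rule 2 takes priority for records with status = 'withdrawn'
  - 3 records: 169 × 0.8 = 135.2
Step 2: Rule 1 applies to remaining records with program = 'math'
  - 3 records: 89 × 1.2 = 106.8
Step 3: Other records unchanged: 161
Step 4: Final sum = 135.2 + 106.8 + 161 = 403.0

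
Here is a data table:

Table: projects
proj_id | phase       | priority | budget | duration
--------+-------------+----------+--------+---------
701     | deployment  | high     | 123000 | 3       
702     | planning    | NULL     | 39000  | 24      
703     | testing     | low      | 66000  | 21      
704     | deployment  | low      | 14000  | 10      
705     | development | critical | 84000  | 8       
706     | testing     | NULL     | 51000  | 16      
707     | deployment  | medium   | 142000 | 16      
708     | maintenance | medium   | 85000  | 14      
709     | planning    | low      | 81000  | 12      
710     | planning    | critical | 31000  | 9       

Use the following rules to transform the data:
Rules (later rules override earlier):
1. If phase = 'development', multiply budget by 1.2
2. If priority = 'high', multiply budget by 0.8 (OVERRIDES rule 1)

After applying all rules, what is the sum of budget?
708200.0

Step 1: Rule 2 takes priority for records with priority = 'high'
  - 1 records: 123000 × 0.8 = 98400.0
Step 2: Rule 1 applies to remaining records with phase = 'development'
  - 1 records: 84000 × 1.2 = 100800.0
Step 3: Other records unchanged: 509000
Step 4: Final sum = 98400.0 + 100800.0 + 509000 = 708200.0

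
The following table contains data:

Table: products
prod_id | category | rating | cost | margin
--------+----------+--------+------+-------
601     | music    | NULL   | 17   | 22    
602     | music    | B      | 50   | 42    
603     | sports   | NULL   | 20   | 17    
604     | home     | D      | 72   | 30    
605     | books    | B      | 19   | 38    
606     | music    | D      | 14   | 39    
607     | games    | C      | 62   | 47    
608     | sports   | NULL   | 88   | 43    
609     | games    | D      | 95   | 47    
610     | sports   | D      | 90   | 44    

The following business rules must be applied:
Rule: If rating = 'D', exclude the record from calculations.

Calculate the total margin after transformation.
209

Step 1: Identify records where rating = 'D'
Step 2: The excluded records sum to 160
Step 3: Original total margin = 369
Step 4: Remaining total = 369 - 160 = 209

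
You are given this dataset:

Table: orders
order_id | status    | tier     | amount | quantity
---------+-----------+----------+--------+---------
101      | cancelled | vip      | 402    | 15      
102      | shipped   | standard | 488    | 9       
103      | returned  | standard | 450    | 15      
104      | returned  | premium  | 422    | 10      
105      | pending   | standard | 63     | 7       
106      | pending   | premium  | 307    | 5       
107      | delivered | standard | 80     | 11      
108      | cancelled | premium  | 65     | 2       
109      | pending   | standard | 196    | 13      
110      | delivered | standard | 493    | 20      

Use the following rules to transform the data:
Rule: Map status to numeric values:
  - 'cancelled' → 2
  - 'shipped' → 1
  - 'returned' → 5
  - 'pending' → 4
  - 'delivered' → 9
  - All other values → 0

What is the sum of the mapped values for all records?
45

Step 1: Apply mapping to each record
Step 2: Count by status:
  'cancelled': 2 records × 2 = 4
  'shipped': 1 records × 1 = 1
  'returned': 2 records × 5 = 10
  'pending': 3 records × 4 = 12
  'delivered': 2 records × 9 = 18
Step 3: Sum all mapped values = 45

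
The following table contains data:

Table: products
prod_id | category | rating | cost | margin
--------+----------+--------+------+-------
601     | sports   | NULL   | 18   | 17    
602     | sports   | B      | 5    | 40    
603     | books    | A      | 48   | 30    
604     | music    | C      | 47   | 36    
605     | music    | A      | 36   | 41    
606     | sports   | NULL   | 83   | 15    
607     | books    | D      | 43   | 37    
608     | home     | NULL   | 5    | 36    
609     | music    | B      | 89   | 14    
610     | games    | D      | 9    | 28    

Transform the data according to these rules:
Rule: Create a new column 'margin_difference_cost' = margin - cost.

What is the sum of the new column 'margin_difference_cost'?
-89

Step 1: For each record, compute margin - cost
Example calculations:
  17 - 18 = -1
  40 - 5 = 35
  30 - 48 = -18
  ...
Step 2: Sum all derived values
Step 3: Total = -89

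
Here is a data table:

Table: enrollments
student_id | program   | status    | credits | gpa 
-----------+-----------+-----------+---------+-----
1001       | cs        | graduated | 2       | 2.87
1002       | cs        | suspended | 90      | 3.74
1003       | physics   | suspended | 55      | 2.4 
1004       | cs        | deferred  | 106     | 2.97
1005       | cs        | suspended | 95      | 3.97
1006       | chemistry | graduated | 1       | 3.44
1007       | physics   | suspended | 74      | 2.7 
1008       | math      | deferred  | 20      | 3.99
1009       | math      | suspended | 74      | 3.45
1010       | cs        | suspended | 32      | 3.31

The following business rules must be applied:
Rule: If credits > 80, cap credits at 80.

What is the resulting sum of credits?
498

Step 1: 3 records have credits > 80
Step 2: These records originally summed to 291
Step 3: After capping: 3 × 80 = 240
Step 4: Unaffected records sum: 258
Step 5: Final sum = 240 + 258 = 498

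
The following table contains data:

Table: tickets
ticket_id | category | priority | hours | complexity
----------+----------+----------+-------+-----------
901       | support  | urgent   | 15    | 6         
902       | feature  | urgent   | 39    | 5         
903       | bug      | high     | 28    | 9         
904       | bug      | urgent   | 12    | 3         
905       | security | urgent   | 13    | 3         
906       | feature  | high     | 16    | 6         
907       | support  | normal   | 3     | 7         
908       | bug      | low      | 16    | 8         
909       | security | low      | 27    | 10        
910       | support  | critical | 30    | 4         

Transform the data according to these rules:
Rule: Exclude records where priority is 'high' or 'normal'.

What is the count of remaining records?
7

Step 1: Count records to exclude
  - 2 (high) + 1 (normal) = 3 records
Step 2: Total records: 10
Step 3: Remaining = 10 - 3 = 7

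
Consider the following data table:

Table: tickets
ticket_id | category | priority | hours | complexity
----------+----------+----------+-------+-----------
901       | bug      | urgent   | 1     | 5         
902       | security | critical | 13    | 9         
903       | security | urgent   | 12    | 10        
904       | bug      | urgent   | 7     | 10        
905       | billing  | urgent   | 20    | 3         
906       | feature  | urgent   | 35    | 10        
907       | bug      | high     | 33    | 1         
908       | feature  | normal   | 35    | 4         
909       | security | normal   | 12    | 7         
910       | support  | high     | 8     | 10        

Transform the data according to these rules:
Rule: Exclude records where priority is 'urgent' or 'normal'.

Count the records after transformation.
3

Step 1: Count records to exclude
  - 5 (urgent) + 2 (normal) = 7 records
Step 2: Total records: 10
Step 3: Remaining = 10 - 7 = 3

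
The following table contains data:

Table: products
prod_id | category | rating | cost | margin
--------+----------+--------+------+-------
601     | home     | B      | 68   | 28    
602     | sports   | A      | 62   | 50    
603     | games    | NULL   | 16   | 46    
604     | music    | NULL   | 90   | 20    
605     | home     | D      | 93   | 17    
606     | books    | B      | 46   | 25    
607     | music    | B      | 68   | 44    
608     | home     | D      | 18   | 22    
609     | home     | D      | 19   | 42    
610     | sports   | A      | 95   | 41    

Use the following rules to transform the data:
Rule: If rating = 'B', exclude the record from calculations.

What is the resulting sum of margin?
238

Step 1: Identify records where rating = 'B'
Step 2: The excluded records sum to 97
Step 3: Original total margin = 335
Step 4: Remaining total = 335 - 97 = 238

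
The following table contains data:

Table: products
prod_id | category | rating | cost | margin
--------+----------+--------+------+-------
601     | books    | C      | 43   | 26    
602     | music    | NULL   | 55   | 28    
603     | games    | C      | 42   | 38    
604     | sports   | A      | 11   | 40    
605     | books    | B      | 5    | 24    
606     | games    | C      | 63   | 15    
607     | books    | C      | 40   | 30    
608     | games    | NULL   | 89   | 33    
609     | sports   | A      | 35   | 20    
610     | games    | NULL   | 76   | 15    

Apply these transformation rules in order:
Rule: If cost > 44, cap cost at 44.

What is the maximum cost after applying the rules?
44

Step 1: Original maximum cost = 89
Step 2: Apply cap at 44
Step 3: 4 records had cost > 44 and were capped
Step 4: Maximum after transformation = 44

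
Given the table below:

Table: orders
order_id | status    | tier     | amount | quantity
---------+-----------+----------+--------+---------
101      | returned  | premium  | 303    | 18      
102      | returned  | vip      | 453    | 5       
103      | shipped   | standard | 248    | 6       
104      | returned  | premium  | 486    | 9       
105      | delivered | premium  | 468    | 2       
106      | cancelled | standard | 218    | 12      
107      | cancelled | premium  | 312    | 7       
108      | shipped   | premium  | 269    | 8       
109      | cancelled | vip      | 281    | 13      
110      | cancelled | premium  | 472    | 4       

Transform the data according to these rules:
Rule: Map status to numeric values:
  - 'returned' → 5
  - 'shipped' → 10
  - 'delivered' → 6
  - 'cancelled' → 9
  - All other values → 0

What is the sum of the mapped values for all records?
77

Step 1: Apply mapping to each record
Step 2: Count by status:
  'returned': 3 records × 5 = 15
  'shipped': 2 records × 10 = 20
  'delivered': 1 records × 6 = 6
  'cancelled': 4 records × 9 = 36
Step 3: Sum all mapped values = 77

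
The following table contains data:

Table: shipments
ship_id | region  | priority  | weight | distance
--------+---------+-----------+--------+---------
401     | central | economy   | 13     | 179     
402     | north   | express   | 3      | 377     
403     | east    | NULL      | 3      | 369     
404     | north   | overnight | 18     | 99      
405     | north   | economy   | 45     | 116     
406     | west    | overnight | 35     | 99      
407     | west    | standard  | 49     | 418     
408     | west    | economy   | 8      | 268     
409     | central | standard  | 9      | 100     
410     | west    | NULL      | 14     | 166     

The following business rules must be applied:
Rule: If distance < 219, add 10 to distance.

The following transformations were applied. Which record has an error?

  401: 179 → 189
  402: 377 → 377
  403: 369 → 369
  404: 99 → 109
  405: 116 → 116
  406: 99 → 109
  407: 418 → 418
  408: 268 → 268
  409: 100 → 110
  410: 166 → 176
Record 405 has an error. The correct transformed value should be 126, not 116.

Step 1: Check each record against the rule
Step 2: Record 405 has distance = 116
Step 3: Since 116 < 219, the bonus should have been applied
Step 4: Correct value = 126, but claimed value = 116
Conclusion: Record 405 has the error.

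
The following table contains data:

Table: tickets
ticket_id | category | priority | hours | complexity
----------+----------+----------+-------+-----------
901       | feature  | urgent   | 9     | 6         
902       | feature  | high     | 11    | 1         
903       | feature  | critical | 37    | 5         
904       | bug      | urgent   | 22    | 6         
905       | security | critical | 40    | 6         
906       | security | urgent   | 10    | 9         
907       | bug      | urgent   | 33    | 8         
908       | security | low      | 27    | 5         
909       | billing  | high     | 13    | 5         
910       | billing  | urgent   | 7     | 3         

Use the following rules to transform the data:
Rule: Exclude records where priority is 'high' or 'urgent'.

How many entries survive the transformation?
3

Step 1: Count records to exclude
  - 2 (high) + 5 (urgent) = 7 records
Step 2: Total records: 10
Step 3: Remaining = 10 - 7 = 3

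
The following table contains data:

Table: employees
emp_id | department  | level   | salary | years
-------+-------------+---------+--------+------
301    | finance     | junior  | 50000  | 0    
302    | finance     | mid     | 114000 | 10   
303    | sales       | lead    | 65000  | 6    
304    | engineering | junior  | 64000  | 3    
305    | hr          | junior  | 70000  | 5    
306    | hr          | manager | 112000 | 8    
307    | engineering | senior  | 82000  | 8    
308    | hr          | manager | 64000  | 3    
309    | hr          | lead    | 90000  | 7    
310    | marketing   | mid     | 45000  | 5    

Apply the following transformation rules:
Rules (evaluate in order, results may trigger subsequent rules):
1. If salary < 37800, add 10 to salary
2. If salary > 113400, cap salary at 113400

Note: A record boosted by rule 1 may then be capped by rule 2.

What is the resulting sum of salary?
755400

Step 1: Apply rule 1 to records with salary < 37800
  - 0 records get bonus of 10
  - Of these, 0 records then exceed 113400 and get capped
Step 2: Apply rule 2 to records with salary > 113400
  - 1 records (original) are capped
Step 3: Calculate final sum = 755400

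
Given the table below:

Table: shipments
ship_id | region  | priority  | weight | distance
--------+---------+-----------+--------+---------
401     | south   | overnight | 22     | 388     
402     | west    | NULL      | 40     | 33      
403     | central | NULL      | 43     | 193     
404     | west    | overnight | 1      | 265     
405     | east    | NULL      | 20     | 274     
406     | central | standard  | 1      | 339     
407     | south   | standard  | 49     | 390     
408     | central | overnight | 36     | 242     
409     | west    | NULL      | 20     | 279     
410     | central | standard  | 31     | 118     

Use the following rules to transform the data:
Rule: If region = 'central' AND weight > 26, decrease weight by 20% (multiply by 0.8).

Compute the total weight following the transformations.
241.0

Step 1: Find records where region = 'central' AND weight > 26
Step 2: 3 records match, summing to 110
Step 3: After multiplier: 110 × 0.8 = 88.0
Step 4: Unaffected records sum: 153
Step 5: Final sum = 88.0 + 153 = 241.0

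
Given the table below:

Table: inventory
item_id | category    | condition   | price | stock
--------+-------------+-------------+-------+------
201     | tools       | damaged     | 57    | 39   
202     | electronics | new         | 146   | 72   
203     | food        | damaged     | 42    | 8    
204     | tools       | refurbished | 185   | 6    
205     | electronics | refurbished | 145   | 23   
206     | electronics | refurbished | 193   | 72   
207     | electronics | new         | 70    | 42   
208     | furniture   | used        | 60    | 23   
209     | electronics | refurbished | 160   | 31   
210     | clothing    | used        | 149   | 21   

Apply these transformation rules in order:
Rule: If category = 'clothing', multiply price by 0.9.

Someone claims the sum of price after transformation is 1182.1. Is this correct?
No, the correct result is 1192.1.

Step 1: Calculate the correct sum after transformation
Step 2: Apply multiplier 0.9 to records where category = 'clothing'
Step 3: Correct result = 1192.1
Step 4: Claimed result = 1182.1
Step 5: 1192.1 ≠ 1182.1
Conclusion: The claimed result is incorrect. The correct answer is 1192.1.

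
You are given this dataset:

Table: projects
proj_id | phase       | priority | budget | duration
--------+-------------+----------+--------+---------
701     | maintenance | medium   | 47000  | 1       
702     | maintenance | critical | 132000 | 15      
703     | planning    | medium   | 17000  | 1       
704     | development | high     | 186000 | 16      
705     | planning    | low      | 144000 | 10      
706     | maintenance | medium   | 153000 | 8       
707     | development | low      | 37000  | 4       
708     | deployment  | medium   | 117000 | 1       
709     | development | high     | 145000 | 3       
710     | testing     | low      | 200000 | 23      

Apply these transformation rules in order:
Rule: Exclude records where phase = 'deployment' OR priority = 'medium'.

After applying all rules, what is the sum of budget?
844000

Step 1: Find records where phase = 'deployment' OR priority = 'medium'
Step 2: 4 records match, summing to 334000
Step 3: Original sum: 1178000
Step 4: Remaining sum = 1178000 - 334000 = 844000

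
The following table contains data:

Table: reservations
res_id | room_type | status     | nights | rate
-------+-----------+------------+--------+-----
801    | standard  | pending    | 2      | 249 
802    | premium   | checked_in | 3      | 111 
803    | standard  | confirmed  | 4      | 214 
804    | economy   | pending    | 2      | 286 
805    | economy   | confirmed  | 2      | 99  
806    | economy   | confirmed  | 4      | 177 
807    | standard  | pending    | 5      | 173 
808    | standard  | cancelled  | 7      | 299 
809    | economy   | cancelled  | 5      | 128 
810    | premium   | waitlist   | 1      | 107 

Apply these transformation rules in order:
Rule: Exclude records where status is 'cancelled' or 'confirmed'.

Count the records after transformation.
5

Step 1: Count records to exclude
  - 2 (cancelled) + 3 (confirmed) = 5 records
Step 2: Total records: 10
Step 3: Remaining = 10 - 5 = 5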